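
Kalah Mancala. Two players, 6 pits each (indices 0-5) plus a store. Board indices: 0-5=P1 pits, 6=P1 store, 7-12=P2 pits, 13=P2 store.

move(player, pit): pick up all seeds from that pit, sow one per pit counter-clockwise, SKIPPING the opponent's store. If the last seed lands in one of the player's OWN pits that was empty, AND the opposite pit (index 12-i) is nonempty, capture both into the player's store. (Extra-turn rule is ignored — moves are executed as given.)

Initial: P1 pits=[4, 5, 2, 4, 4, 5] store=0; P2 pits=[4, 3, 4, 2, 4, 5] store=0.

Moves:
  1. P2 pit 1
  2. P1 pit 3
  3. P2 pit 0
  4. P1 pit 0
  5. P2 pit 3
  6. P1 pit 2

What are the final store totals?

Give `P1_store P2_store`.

Answer: 1 1

Derivation:
Move 1: P2 pit1 -> P1=[4,5,2,4,4,5](0) P2=[4,0,5,3,5,5](0)
Move 2: P1 pit3 -> P1=[4,5,2,0,5,6](1) P2=[5,0,5,3,5,5](0)
Move 3: P2 pit0 -> P1=[4,5,2,0,5,6](1) P2=[0,1,6,4,6,6](0)
Move 4: P1 pit0 -> P1=[0,6,3,1,6,6](1) P2=[0,1,6,4,6,6](0)
Move 5: P2 pit3 -> P1=[1,6,3,1,6,6](1) P2=[0,1,6,0,7,7](1)
Move 6: P1 pit2 -> P1=[1,6,0,2,7,7](1) P2=[0,1,6,0,7,7](1)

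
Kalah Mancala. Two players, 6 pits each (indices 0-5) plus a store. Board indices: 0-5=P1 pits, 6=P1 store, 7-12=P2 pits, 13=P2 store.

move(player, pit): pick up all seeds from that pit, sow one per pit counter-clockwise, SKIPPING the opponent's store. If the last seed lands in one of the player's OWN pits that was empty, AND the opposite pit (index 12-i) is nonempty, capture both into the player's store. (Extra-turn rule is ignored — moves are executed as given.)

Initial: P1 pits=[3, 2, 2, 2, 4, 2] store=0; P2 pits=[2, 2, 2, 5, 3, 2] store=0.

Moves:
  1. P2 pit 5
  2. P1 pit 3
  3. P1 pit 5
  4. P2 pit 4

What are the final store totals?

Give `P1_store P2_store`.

Answer: 1 2

Derivation:
Move 1: P2 pit5 -> P1=[4,2,2,2,4,2](0) P2=[2,2,2,5,3,0](1)
Move 2: P1 pit3 -> P1=[4,2,2,0,5,3](0) P2=[2,2,2,5,3,0](1)
Move 3: P1 pit5 -> P1=[4,2,2,0,5,0](1) P2=[3,3,2,5,3,0](1)
Move 4: P2 pit4 -> P1=[5,2,2,0,5,0](1) P2=[3,3,2,5,0,1](2)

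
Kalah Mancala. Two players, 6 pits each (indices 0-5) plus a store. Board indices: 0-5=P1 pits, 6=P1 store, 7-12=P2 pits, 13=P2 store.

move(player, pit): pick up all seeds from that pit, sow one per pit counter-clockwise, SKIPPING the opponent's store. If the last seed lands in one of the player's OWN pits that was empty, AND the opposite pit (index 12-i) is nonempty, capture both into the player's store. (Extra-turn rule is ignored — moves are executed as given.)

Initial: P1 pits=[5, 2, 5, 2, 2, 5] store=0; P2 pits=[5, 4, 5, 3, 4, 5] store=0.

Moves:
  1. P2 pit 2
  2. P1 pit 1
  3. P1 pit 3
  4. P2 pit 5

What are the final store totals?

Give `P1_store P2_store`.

Move 1: P2 pit2 -> P1=[6,2,5,2,2,5](0) P2=[5,4,0,4,5,6](1)
Move 2: P1 pit1 -> P1=[6,0,6,3,2,5](0) P2=[5,4,0,4,5,6](1)
Move 3: P1 pit3 -> P1=[6,0,6,0,3,6](1) P2=[5,4,0,4,5,6](1)
Move 4: P2 pit5 -> P1=[7,1,7,1,4,6](1) P2=[5,4,0,4,5,0](2)

Answer: 1 2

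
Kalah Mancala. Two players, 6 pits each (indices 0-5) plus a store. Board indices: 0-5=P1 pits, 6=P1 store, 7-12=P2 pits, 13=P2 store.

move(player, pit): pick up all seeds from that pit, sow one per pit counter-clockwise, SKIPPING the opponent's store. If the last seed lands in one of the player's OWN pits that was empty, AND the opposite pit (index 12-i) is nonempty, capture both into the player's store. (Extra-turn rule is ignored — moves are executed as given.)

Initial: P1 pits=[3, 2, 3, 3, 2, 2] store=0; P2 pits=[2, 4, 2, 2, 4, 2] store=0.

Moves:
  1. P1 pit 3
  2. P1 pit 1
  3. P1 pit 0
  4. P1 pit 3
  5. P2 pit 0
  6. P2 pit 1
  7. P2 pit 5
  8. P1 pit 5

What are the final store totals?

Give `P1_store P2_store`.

Move 1: P1 pit3 -> P1=[3,2,3,0,3,3](1) P2=[2,4,2,2,4,2](0)
Move 2: P1 pit1 -> P1=[3,0,4,0,3,3](4) P2=[2,4,0,2,4,2](0)
Move 3: P1 pit0 -> P1=[0,1,5,1,3,3](4) P2=[2,4,0,2,4,2](0)
Move 4: P1 pit3 -> P1=[0,1,5,0,4,3](4) P2=[2,4,0,2,4,2](0)
Move 5: P2 pit0 -> P1=[0,1,5,0,4,3](4) P2=[0,5,1,2,4,2](0)
Move 6: P2 pit1 -> P1=[0,1,5,0,4,3](4) P2=[0,0,2,3,5,3](1)
Move 7: P2 pit5 -> P1=[1,2,5,0,4,3](4) P2=[0,0,2,3,5,0](2)
Move 8: P1 pit5 -> P1=[1,2,5,0,4,0](5) P2=[1,1,2,3,5,0](2)

Answer: 5 2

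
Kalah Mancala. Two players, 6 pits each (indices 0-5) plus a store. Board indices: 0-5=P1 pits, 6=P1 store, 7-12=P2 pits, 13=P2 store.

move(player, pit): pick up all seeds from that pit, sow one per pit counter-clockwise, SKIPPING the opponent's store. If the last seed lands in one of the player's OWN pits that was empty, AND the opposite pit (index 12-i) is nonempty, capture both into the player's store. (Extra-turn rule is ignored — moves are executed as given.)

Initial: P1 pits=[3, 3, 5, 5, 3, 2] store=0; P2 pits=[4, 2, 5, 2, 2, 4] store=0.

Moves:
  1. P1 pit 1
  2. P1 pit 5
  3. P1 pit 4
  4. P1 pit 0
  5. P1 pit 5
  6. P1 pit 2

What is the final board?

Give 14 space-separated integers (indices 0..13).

Answer: 0 1 0 8 1 1 4 7 4 6 2 2 4 0

Derivation:
Move 1: P1 pit1 -> P1=[3,0,6,6,4,2](0) P2=[4,2,5,2,2,4](0)
Move 2: P1 pit5 -> P1=[3,0,6,6,4,0](1) P2=[5,2,5,2,2,4](0)
Move 3: P1 pit4 -> P1=[3,0,6,6,0,1](2) P2=[6,3,5,2,2,4](0)
Move 4: P1 pit0 -> P1=[0,1,7,7,0,1](2) P2=[6,3,5,2,2,4](0)
Move 5: P1 pit5 -> P1=[0,1,7,7,0,0](3) P2=[6,3,5,2,2,4](0)
Move 6: P1 pit2 -> P1=[0,1,0,8,1,1](4) P2=[7,4,6,2,2,4](0)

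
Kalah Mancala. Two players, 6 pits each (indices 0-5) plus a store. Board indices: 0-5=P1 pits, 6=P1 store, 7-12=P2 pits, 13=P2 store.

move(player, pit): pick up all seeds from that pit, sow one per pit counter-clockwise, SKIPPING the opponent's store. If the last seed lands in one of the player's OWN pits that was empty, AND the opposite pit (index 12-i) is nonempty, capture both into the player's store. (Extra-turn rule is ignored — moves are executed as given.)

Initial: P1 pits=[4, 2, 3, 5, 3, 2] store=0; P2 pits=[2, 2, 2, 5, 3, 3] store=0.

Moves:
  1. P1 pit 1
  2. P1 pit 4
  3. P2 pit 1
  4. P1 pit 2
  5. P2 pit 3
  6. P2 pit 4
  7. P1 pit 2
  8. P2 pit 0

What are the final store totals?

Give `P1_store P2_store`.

Answer: 2 2

Derivation:
Move 1: P1 pit1 -> P1=[4,0,4,6,3,2](0) P2=[2,2,2,5,3,3](0)
Move 2: P1 pit4 -> P1=[4,0,4,6,0,3](1) P2=[3,2,2,5,3,3](0)
Move 3: P2 pit1 -> P1=[4,0,4,6,0,3](1) P2=[3,0,3,6,3,3](0)
Move 4: P1 pit2 -> P1=[4,0,0,7,1,4](2) P2=[3,0,3,6,3,3](0)
Move 5: P2 pit3 -> P1=[5,1,1,7,1,4](2) P2=[3,0,3,0,4,4](1)
Move 6: P2 pit4 -> P1=[6,2,1,7,1,4](2) P2=[3,0,3,0,0,5](2)
Move 7: P1 pit2 -> P1=[6,2,0,8,1,4](2) P2=[3,0,3,0,0,5](2)
Move 8: P2 pit0 -> P1=[6,2,0,8,1,4](2) P2=[0,1,4,1,0,5](2)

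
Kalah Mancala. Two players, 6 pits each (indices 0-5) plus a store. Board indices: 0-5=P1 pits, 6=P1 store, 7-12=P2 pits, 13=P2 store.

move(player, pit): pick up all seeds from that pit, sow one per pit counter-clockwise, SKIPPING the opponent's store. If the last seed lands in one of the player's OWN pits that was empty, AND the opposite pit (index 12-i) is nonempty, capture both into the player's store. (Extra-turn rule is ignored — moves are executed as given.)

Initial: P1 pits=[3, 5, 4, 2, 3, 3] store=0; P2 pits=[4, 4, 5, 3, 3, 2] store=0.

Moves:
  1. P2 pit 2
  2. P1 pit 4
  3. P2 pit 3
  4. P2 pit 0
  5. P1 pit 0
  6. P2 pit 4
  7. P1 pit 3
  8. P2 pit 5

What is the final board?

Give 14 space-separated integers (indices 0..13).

Answer: 2 8 7 1 3 6 2 1 5 1 1 0 0 4

Derivation:
Move 1: P2 pit2 -> P1=[4,5,4,2,3,3](0) P2=[4,4,0,4,4,3](1)
Move 2: P1 pit4 -> P1=[4,5,4,2,0,4](1) P2=[5,4,0,4,4,3](1)
Move 3: P2 pit3 -> P1=[5,5,4,2,0,4](1) P2=[5,4,0,0,5,4](2)
Move 4: P2 pit0 -> P1=[5,5,4,2,0,4](1) P2=[0,5,1,1,6,5](2)
Move 5: P1 pit0 -> P1=[0,6,5,3,1,5](1) P2=[0,5,1,1,6,5](2)
Move 6: P2 pit4 -> P1=[1,7,6,4,1,5](1) P2=[0,5,1,1,0,6](3)
Move 7: P1 pit3 -> P1=[1,7,6,0,2,6](2) P2=[1,5,1,1,0,6](3)
Move 8: P2 pit5 -> P1=[2,8,7,1,3,6](2) P2=[1,5,1,1,0,0](4)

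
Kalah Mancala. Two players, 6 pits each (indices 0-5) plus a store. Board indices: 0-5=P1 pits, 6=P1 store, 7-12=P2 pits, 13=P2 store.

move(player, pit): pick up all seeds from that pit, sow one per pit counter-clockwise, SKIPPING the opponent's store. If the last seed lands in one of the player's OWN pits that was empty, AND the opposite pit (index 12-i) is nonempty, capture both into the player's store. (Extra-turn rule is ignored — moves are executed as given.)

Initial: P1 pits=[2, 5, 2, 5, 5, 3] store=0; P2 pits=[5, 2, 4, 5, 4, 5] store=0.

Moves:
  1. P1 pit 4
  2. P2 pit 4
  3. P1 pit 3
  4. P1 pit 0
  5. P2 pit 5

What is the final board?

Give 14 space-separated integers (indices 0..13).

Answer: 1 8 4 1 2 5 8 7 4 0 5 0 0 2

Derivation:
Move 1: P1 pit4 -> P1=[2,5,2,5,0,4](1) P2=[6,3,5,5,4,5](0)
Move 2: P2 pit4 -> P1=[3,6,2,5,0,4](1) P2=[6,3,5,5,0,6](1)
Move 3: P1 pit3 -> P1=[3,6,2,0,1,5](2) P2=[7,4,5,5,0,6](1)
Move 4: P1 pit0 -> P1=[0,7,3,0,1,5](8) P2=[7,4,0,5,0,6](1)
Move 5: P2 pit5 -> P1=[1,8,4,1,2,5](8) P2=[7,4,0,5,0,0](2)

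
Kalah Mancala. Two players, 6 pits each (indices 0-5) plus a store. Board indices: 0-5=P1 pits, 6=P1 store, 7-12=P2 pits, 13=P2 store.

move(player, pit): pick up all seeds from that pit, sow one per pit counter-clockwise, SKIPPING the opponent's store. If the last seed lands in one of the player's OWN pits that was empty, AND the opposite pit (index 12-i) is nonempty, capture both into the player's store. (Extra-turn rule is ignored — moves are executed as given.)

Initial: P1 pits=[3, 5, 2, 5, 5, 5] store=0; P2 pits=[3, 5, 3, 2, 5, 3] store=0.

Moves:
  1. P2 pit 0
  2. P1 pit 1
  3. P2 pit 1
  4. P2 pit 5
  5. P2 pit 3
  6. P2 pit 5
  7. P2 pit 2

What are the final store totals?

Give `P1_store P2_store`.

Answer: 1 5

Derivation:
Move 1: P2 pit0 -> P1=[3,5,2,5,5,5](0) P2=[0,6,4,3,5,3](0)
Move 2: P1 pit1 -> P1=[3,0,3,6,6,6](1) P2=[0,6,4,3,5,3](0)
Move 3: P2 pit1 -> P1=[4,0,3,6,6,6](1) P2=[0,0,5,4,6,4](1)
Move 4: P2 pit5 -> P1=[5,1,4,6,6,6](1) P2=[0,0,5,4,6,0](2)
Move 5: P2 pit3 -> P1=[6,1,4,6,6,6](1) P2=[0,0,5,0,7,1](3)
Move 6: P2 pit5 -> P1=[6,1,4,6,6,6](1) P2=[0,0,5,0,7,0](4)
Move 7: P2 pit2 -> P1=[7,1,4,6,6,6](1) P2=[0,0,0,1,8,1](5)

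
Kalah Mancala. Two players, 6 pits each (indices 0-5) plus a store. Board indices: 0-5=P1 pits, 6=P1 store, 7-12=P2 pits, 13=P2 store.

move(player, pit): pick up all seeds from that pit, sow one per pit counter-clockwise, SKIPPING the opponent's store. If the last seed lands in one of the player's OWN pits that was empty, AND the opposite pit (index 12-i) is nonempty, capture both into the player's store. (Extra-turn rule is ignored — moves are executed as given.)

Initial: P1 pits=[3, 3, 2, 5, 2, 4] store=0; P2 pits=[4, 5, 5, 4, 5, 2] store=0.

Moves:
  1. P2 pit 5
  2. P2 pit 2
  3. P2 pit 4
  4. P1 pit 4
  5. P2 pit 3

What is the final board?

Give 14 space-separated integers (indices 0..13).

Move 1: P2 pit5 -> P1=[4,3,2,5,2,4](0) P2=[4,5,5,4,5,0](1)
Move 2: P2 pit2 -> P1=[5,3,2,5,2,4](0) P2=[4,5,0,5,6,1](2)
Move 3: P2 pit4 -> P1=[6,4,3,6,2,4](0) P2=[4,5,0,5,0,2](3)
Move 4: P1 pit4 -> P1=[6,4,3,6,0,5](1) P2=[4,5,0,5,0,2](3)
Move 5: P2 pit3 -> P1=[7,5,3,6,0,5](1) P2=[4,5,0,0,1,3](4)

Answer: 7 5 3 6 0 5 1 4 5 0 0 1 3 4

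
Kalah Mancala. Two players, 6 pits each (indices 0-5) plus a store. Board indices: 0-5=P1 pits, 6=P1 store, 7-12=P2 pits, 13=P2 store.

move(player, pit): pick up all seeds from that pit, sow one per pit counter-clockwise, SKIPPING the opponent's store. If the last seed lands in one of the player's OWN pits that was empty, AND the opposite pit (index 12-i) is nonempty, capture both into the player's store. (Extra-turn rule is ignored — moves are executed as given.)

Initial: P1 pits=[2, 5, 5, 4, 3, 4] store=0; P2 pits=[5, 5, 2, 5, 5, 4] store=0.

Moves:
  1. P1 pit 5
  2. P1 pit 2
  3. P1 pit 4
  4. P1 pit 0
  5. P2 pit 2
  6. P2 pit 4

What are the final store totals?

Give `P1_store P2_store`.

Move 1: P1 pit5 -> P1=[2,5,5,4,3,0](1) P2=[6,6,3,5,5,4](0)
Move 2: P1 pit2 -> P1=[2,5,0,5,4,1](2) P2=[7,6,3,5,5,4](0)
Move 3: P1 pit4 -> P1=[2,5,0,5,0,2](3) P2=[8,7,3,5,5,4](0)
Move 4: P1 pit0 -> P1=[0,6,0,5,0,2](9) P2=[8,7,3,0,5,4](0)
Move 5: P2 pit2 -> P1=[0,6,0,5,0,2](9) P2=[8,7,0,1,6,5](0)
Move 6: P2 pit4 -> P1=[1,7,1,6,0,2](9) P2=[8,7,0,1,0,6](1)

Answer: 9 1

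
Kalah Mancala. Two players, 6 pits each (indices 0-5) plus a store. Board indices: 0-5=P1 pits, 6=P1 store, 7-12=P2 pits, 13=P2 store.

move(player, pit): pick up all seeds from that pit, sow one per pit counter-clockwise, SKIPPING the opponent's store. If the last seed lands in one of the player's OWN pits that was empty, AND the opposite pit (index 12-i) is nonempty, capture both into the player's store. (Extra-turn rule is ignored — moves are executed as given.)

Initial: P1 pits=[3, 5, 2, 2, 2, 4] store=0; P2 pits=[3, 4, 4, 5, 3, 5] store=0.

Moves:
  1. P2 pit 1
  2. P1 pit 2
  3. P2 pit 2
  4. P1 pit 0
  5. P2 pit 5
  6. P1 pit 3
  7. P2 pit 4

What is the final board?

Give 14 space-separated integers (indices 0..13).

Move 1: P2 pit1 -> P1=[3,5,2,2,2,4](0) P2=[3,0,5,6,4,6](0)
Move 2: P1 pit2 -> P1=[3,5,0,3,3,4](0) P2=[3,0,5,6,4,6](0)
Move 3: P2 pit2 -> P1=[4,5,0,3,3,4](0) P2=[3,0,0,7,5,7](1)
Move 4: P1 pit0 -> P1=[0,6,1,4,4,4](0) P2=[3,0,0,7,5,7](1)
Move 5: P2 pit5 -> P1=[1,7,2,5,5,5](0) P2=[3,0,0,7,5,0](2)
Move 6: P1 pit3 -> P1=[1,7,2,0,6,6](1) P2=[4,1,0,7,5,0](2)
Move 7: P2 pit4 -> P1=[2,8,3,0,6,6](1) P2=[4,1,0,7,0,1](3)

Answer: 2 8 3 0 6 6 1 4 1 0 7 0 1 3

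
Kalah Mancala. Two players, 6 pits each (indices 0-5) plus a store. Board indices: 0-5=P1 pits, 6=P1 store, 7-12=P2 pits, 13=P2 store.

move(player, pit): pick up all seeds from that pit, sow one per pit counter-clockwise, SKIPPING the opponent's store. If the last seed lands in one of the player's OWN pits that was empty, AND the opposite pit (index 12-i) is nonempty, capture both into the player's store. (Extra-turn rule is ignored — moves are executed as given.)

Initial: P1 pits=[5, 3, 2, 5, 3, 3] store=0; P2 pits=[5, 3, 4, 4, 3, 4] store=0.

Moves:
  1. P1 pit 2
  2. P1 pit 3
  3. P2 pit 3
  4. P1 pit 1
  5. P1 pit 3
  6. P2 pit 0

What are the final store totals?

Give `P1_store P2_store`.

Answer: 1 2

Derivation:
Move 1: P1 pit2 -> P1=[5,3,0,6,4,3](0) P2=[5,3,4,4,3,4](0)
Move 2: P1 pit3 -> P1=[5,3,0,0,5,4](1) P2=[6,4,5,4,3,4](0)
Move 3: P2 pit3 -> P1=[6,3,0,0,5,4](1) P2=[6,4,5,0,4,5](1)
Move 4: P1 pit1 -> P1=[6,0,1,1,6,4](1) P2=[6,4,5,0,4,5](1)
Move 5: P1 pit3 -> P1=[6,0,1,0,7,4](1) P2=[6,4,5,0,4,5](1)
Move 6: P2 pit0 -> P1=[6,0,1,0,7,4](1) P2=[0,5,6,1,5,6](2)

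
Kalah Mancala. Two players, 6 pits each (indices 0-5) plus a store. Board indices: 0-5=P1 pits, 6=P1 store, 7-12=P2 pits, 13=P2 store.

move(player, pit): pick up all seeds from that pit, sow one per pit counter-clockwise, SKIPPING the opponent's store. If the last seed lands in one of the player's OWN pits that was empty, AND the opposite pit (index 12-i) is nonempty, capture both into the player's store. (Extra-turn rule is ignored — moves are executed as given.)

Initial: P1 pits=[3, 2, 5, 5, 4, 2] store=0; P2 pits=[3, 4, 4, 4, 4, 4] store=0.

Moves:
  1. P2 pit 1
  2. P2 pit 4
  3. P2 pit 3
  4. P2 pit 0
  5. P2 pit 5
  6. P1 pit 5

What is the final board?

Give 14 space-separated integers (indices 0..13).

Move 1: P2 pit1 -> P1=[3,2,5,5,4,2](0) P2=[3,0,5,5,5,5](0)
Move 2: P2 pit4 -> P1=[4,3,6,5,4,2](0) P2=[3,0,5,5,0,6](1)
Move 3: P2 pit3 -> P1=[5,4,6,5,4,2](0) P2=[3,0,5,0,1,7](2)
Move 4: P2 pit0 -> P1=[5,4,0,5,4,2](0) P2=[0,1,6,0,1,7](9)
Move 5: P2 pit5 -> P1=[6,5,1,6,5,3](0) P2=[0,1,6,0,1,0](10)
Move 6: P1 pit5 -> P1=[6,5,1,6,5,0](1) P2=[1,2,6,0,1,0](10)

Answer: 6 5 1 6 5 0 1 1 2 6 0 1 0 10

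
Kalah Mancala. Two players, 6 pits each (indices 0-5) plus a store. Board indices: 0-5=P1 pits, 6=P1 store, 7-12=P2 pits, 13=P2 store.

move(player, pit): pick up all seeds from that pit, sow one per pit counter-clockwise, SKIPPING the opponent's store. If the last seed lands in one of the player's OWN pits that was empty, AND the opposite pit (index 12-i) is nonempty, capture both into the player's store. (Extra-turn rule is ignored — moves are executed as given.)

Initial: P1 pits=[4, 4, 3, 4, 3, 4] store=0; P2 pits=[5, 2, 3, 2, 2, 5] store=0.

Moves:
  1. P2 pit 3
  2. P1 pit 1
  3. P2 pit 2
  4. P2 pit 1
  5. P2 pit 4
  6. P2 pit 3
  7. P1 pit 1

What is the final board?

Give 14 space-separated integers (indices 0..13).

Move 1: P2 pit3 -> P1=[4,4,3,4,3,4](0) P2=[5,2,3,0,3,6](0)
Move 2: P1 pit1 -> P1=[4,0,4,5,4,5](0) P2=[5,2,3,0,3,6](0)
Move 3: P2 pit2 -> P1=[4,0,4,5,4,5](0) P2=[5,2,0,1,4,7](0)
Move 4: P2 pit1 -> P1=[4,0,4,5,4,5](0) P2=[5,0,1,2,4,7](0)
Move 5: P2 pit4 -> P1=[5,1,4,5,4,5](0) P2=[5,0,1,2,0,8](1)
Move 6: P2 pit3 -> P1=[5,1,4,5,4,5](0) P2=[5,0,1,0,1,9](1)
Move 7: P1 pit1 -> P1=[5,0,5,5,4,5](0) P2=[5,0,1,0,1,9](1)

Answer: 5 0 5 5 4 5 0 5 0 1 0 1 9 1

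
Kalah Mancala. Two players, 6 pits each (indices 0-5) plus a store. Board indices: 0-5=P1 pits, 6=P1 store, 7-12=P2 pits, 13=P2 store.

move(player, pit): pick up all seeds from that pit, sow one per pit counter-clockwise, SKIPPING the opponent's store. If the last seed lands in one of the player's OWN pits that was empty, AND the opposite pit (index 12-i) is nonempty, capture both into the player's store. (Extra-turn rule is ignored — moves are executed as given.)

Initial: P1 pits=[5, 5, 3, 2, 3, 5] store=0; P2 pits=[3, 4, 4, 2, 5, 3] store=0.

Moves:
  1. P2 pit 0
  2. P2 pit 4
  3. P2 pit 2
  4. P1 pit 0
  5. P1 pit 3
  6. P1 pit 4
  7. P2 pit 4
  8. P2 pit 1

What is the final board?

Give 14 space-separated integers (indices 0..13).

Answer: 1 7 5 0 0 8 3 2 0 2 5 1 7 3

Derivation:
Move 1: P2 pit0 -> P1=[5,5,3,2,3,5](0) P2=[0,5,5,3,5,3](0)
Move 2: P2 pit4 -> P1=[6,6,4,2,3,5](0) P2=[0,5,5,3,0,4](1)
Move 3: P2 pit2 -> P1=[7,6,4,2,3,5](0) P2=[0,5,0,4,1,5](2)
Move 4: P1 pit0 -> P1=[0,7,5,3,4,6](1) P2=[1,5,0,4,1,5](2)
Move 5: P1 pit3 -> P1=[0,7,5,0,5,7](2) P2=[1,5,0,4,1,5](2)
Move 6: P1 pit4 -> P1=[0,7,5,0,0,8](3) P2=[2,6,1,4,1,5](2)
Move 7: P2 pit4 -> P1=[0,7,5,0,0,8](3) P2=[2,6,1,4,0,6](2)
Move 8: P2 pit1 -> P1=[1,7,5,0,0,8](3) P2=[2,0,2,5,1,7](3)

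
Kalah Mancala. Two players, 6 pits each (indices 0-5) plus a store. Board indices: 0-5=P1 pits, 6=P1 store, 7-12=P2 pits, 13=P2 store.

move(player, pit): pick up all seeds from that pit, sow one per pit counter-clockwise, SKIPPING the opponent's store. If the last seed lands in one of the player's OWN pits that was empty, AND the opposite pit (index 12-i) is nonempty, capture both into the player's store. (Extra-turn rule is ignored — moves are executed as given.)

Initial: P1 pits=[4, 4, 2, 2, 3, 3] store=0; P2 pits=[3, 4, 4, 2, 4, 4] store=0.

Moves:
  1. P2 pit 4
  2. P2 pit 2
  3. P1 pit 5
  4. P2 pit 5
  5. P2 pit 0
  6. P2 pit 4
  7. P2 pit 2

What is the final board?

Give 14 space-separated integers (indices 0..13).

Answer: 6 6 3 3 4 0 1 0 6 0 5 0 1 4

Derivation:
Move 1: P2 pit4 -> P1=[5,5,2,2,3,3](0) P2=[3,4,4,2,0,5](1)
Move 2: P2 pit2 -> P1=[5,5,2,2,3,3](0) P2=[3,4,0,3,1,6](2)
Move 3: P1 pit5 -> P1=[5,5,2,2,3,0](1) P2=[4,5,0,3,1,6](2)
Move 4: P2 pit5 -> P1=[6,6,3,3,4,0](1) P2=[4,5,0,3,1,0](3)
Move 5: P2 pit0 -> P1=[6,6,3,3,4,0](1) P2=[0,6,1,4,2,0](3)
Move 6: P2 pit4 -> P1=[6,6,3,3,4,0](1) P2=[0,6,1,4,0,1](4)
Move 7: P2 pit2 -> P1=[6,6,3,3,4,0](1) P2=[0,6,0,5,0,1](4)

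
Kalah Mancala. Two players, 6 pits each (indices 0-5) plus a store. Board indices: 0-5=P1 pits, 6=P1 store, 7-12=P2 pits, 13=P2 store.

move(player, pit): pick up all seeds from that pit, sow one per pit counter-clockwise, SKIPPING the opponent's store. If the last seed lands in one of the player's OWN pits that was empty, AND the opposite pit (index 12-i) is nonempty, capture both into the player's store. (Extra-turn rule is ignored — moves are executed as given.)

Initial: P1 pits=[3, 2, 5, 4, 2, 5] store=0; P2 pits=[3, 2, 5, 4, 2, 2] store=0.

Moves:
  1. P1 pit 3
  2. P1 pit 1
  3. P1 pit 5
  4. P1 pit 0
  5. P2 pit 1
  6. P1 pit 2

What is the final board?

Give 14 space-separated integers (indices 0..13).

Move 1: P1 pit3 -> P1=[3,2,5,0,3,6](1) P2=[4,2,5,4,2,2](0)
Move 2: P1 pit1 -> P1=[3,0,6,0,3,6](7) P2=[4,2,0,4,2,2](0)
Move 3: P1 pit5 -> P1=[3,0,6,0,3,0](8) P2=[5,3,1,5,3,2](0)
Move 4: P1 pit0 -> P1=[0,1,7,0,3,0](10) P2=[5,3,0,5,3,2](0)
Move 5: P2 pit1 -> P1=[0,1,7,0,3,0](10) P2=[5,0,1,6,4,2](0)
Move 6: P1 pit2 -> P1=[0,1,0,1,4,1](11) P2=[6,1,2,6,4,2](0)

Answer: 0 1 0 1 4 1 11 6 1 2 6 4 2 0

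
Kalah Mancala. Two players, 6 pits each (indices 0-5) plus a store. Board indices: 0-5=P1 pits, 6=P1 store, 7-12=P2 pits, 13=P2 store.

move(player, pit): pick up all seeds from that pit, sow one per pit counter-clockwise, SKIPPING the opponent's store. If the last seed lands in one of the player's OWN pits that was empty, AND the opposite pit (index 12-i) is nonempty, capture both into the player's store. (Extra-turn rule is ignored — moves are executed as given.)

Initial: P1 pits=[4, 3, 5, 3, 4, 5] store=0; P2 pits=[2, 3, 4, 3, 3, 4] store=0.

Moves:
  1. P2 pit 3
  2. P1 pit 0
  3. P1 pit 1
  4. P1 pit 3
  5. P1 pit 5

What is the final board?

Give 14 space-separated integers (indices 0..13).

Answer: 0 0 7 0 7 0 2 4 5 5 1 5 6 1

Derivation:
Move 1: P2 pit3 -> P1=[4,3,5,3,4,5](0) P2=[2,3,4,0,4,5](1)
Move 2: P1 pit0 -> P1=[0,4,6,4,5,5](0) P2=[2,3,4,0,4,5](1)
Move 3: P1 pit1 -> P1=[0,0,7,5,6,6](0) P2=[2,3,4,0,4,5](1)
Move 4: P1 pit3 -> P1=[0,0,7,0,7,7](1) P2=[3,4,4,0,4,5](1)
Move 5: P1 pit5 -> P1=[0,0,7,0,7,0](2) P2=[4,5,5,1,5,6](1)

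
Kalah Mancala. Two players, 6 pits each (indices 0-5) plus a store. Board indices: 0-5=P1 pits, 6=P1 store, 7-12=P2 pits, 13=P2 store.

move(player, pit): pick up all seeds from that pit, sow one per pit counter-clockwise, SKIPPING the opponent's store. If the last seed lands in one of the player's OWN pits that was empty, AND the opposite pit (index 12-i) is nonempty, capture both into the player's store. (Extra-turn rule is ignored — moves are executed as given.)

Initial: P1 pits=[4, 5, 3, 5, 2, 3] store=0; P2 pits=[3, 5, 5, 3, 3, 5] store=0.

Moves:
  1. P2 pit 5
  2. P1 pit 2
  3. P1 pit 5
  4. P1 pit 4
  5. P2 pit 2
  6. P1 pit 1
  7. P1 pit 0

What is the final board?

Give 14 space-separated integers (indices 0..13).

Answer: 0 1 2 9 2 3 5 6 7 0 4 4 1 2

Derivation:
Move 1: P2 pit5 -> P1=[5,6,4,6,2,3](0) P2=[3,5,5,3,3,0](1)
Move 2: P1 pit2 -> P1=[5,6,0,7,3,4](1) P2=[3,5,5,3,3,0](1)
Move 3: P1 pit5 -> P1=[5,6,0,7,3,0](2) P2=[4,6,6,3,3,0](1)
Move 4: P1 pit4 -> P1=[5,6,0,7,0,1](3) P2=[5,6,6,3,3,0](1)
Move 5: P2 pit2 -> P1=[6,7,0,7,0,1](3) P2=[5,6,0,4,4,1](2)
Move 6: P1 pit1 -> P1=[6,0,1,8,1,2](4) P2=[6,7,0,4,4,1](2)
Move 7: P1 pit0 -> P1=[0,1,2,9,2,3](5) P2=[6,7,0,4,4,1](2)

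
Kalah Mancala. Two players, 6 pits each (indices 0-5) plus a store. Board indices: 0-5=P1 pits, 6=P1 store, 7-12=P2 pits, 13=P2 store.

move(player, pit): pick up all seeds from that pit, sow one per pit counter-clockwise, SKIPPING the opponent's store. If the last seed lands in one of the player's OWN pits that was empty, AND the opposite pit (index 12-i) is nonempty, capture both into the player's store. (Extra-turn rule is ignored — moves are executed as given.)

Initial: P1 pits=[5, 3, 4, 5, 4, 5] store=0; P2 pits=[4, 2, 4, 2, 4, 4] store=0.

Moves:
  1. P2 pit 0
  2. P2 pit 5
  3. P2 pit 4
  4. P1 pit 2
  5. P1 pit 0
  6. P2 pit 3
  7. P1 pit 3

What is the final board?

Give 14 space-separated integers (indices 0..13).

Move 1: P2 pit0 -> P1=[5,3,4,5,4,5](0) P2=[0,3,5,3,5,4](0)
Move 2: P2 pit5 -> P1=[6,4,5,5,4,5](0) P2=[0,3,5,3,5,0](1)
Move 3: P2 pit4 -> P1=[7,5,6,5,4,5](0) P2=[0,3,5,3,0,1](2)
Move 4: P1 pit2 -> P1=[7,5,0,6,5,6](1) P2=[1,4,5,3,0,1](2)
Move 5: P1 pit0 -> P1=[0,6,1,7,6,7](2) P2=[2,4,5,3,0,1](2)
Move 6: P2 pit3 -> P1=[0,6,1,7,6,7](2) P2=[2,4,5,0,1,2](3)
Move 7: P1 pit3 -> P1=[0,6,1,0,7,8](3) P2=[3,5,6,1,1,2](3)

Answer: 0 6 1 0 7 8 3 3 5 6 1 1 2 3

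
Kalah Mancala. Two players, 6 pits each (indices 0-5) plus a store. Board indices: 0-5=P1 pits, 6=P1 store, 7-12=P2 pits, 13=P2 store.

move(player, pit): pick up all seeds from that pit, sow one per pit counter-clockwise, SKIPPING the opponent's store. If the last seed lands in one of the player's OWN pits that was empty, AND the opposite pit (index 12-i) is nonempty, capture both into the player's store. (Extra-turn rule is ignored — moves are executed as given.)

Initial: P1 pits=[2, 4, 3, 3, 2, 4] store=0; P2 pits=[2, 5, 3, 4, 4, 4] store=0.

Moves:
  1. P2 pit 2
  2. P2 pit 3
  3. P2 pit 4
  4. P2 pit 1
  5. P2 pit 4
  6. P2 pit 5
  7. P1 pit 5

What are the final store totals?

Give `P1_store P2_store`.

Answer: 1 8

Derivation:
Move 1: P2 pit2 -> P1=[2,4,3,3,2,4](0) P2=[2,5,0,5,5,5](0)
Move 2: P2 pit3 -> P1=[3,5,3,3,2,4](0) P2=[2,5,0,0,6,6](1)
Move 3: P2 pit4 -> P1=[4,6,4,4,2,4](0) P2=[2,5,0,0,0,7](2)
Move 4: P2 pit1 -> P1=[4,6,4,4,2,4](0) P2=[2,0,1,1,1,8](3)
Move 5: P2 pit4 -> P1=[4,6,4,4,2,4](0) P2=[2,0,1,1,0,9](3)
Move 6: P2 pit5 -> P1=[5,7,5,5,0,5](0) P2=[3,0,1,1,0,0](8)
Move 7: P1 pit5 -> P1=[5,7,5,5,0,0](1) P2=[4,1,2,2,0,0](8)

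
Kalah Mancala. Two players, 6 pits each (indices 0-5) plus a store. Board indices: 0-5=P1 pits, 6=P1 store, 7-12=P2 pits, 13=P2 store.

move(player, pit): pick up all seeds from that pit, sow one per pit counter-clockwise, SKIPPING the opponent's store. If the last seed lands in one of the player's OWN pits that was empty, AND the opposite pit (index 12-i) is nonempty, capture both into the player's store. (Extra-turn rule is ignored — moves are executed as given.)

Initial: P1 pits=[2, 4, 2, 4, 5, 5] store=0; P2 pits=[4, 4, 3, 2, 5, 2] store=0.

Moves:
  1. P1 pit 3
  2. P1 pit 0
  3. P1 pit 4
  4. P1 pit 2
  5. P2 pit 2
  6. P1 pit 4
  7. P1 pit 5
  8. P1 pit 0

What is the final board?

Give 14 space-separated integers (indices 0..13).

Move 1: P1 pit3 -> P1=[2,4,2,0,6,6](1) P2=[5,4,3,2,5,2](0)
Move 2: P1 pit0 -> P1=[0,5,3,0,6,6](1) P2=[5,4,3,2,5,2](0)
Move 3: P1 pit4 -> P1=[0,5,3,0,0,7](2) P2=[6,5,4,3,5,2](0)
Move 4: P1 pit2 -> P1=[0,5,0,1,1,8](2) P2=[6,5,4,3,5,2](0)
Move 5: P2 pit2 -> P1=[0,5,0,1,1,8](2) P2=[6,5,0,4,6,3](1)
Move 6: P1 pit4 -> P1=[0,5,0,1,0,9](2) P2=[6,5,0,4,6,3](1)
Move 7: P1 pit5 -> P1=[1,6,0,1,0,0](3) P2=[7,6,1,5,7,4](1)
Move 8: P1 pit0 -> P1=[0,7,0,1,0,0](3) P2=[7,6,1,5,7,4](1)

Answer: 0 7 0 1 0 0 3 7 6 1 5 7 4 1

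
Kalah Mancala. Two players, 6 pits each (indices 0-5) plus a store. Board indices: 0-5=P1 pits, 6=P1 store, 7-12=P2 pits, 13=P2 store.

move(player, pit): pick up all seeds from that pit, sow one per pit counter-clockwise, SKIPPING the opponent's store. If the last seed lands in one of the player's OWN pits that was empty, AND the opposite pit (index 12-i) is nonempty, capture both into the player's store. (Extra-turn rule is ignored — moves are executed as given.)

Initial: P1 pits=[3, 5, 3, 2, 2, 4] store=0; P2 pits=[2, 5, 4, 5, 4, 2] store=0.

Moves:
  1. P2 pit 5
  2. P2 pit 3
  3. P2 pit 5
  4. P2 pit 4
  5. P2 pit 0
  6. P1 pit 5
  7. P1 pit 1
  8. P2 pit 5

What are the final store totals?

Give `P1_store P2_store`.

Answer: 2 5

Derivation:
Move 1: P2 pit5 -> P1=[4,5,3,2,2,4](0) P2=[2,5,4,5,4,0](1)
Move 2: P2 pit3 -> P1=[5,6,3,2,2,4](0) P2=[2,5,4,0,5,1](2)
Move 3: P2 pit5 -> P1=[5,6,3,2,2,4](0) P2=[2,5,4,0,5,0](3)
Move 4: P2 pit4 -> P1=[6,7,4,2,2,4](0) P2=[2,5,4,0,0,1](4)
Move 5: P2 pit0 -> P1=[6,7,4,2,2,4](0) P2=[0,6,5,0,0,1](4)
Move 6: P1 pit5 -> P1=[6,7,4,2,2,0](1) P2=[1,7,6,0,0,1](4)
Move 7: P1 pit1 -> P1=[6,0,5,3,3,1](2) P2=[2,8,6,0,0,1](4)
Move 8: P2 pit5 -> P1=[6,0,5,3,3,1](2) P2=[2,8,6,0,0,0](5)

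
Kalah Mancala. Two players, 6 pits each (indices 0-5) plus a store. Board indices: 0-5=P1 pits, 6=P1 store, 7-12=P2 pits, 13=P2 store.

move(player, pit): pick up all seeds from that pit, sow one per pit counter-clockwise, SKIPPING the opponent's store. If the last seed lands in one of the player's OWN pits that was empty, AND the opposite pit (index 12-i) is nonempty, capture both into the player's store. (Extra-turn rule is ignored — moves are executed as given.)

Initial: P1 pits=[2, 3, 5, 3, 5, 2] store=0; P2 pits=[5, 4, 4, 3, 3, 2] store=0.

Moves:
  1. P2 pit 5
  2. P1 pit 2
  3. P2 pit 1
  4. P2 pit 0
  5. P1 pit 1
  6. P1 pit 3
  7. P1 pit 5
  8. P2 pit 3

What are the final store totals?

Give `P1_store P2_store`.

Move 1: P2 pit5 -> P1=[3,3,5,3,5,2](0) P2=[5,4,4,3,3,0](1)
Move 2: P1 pit2 -> P1=[3,3,0,4,6,3](1) P2=[6,4,4,3,3,0](1)
Move 3: P2 pit1 -> P1=[0,3,0,4,6,3](1) P2=[6,0,5,4,4,0](5)
Move 4: P2 pit0 -> P1=[0,3,0,4,6,3](1) P2=[0,1,6,5,5,1](6)
Move 5: P1 pit1 -> P1=[0,0,1,5,7,3](1) P2=[0,1,6,5,5,1](6)
Move 6: P1 pit3 -> P1=[0,0,1,0,8,4](2) P2=[1,2,6,5,5,1](6)
Move 7: P1 pit5 -> P1=[0,0,1,0,8,0](3) P2=[2,3,7,5,5,1](6)
Move 8: P2 pit3 -> P1=[1,1,1,0,8,0](3) P2=[2,3,7,0,6,2](7)

Answer: 3 7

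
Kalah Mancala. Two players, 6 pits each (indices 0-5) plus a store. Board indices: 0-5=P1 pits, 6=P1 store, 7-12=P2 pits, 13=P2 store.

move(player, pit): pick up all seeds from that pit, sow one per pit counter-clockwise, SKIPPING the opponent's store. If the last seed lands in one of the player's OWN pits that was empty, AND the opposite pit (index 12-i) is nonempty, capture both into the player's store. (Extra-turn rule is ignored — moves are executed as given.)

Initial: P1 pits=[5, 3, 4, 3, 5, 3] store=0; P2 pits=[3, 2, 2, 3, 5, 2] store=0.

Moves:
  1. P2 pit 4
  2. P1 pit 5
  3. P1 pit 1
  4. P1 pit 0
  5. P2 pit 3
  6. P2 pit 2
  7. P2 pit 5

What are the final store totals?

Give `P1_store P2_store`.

Move 1: P2 pit4 -> P1=[6,4,5,3,5,3](0) P2=[3,2,2,3,0,3](1)
Move 2: P1 pit5 -> P1=[6,4,5,3,5,0](1) P2=[4,3,2,3,0,3](1)
Move 3: P1 pit1 -> P1=[6,0,6,4,6,0](6) P2=[0,3,2,3,0,3](1)
Move 4: P1 pit0 -> P1=[0,1,7,5,7,1](7) P2=[0,3,2,3,0,3](1)
Move 5: P2 pit3 -> P1=[0,1,7,5,7,1](7) P2=[0,3,2,0,1,4](2)
Move 6: P2 pit2 -> P1=[0,1,7,5,7,1](7) P2=[0,3,0,1,2,4](2)
Move 7: P2 pit5 -> P1=[1,2,8,5,7,1](7) P2=[0,3,0,1,2,0](3)

Answer: 7 3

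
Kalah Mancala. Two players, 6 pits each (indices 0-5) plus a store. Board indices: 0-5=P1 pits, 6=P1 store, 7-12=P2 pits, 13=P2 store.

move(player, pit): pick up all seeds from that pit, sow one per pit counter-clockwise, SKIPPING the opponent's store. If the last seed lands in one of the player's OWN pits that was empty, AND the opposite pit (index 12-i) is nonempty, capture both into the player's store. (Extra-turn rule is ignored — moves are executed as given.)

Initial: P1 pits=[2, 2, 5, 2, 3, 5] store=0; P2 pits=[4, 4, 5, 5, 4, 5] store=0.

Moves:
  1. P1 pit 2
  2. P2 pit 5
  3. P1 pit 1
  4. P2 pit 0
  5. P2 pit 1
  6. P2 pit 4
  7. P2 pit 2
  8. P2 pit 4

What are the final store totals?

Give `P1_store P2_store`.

Answer: 1 8

Derivation:
Move 1: P1 pit2 -> P1=[2,2,0,3,4,6](1) P2=[5,4,5,5,4,5](0)
Move 2: P2 pit5 -> P1=[3,3,1,4,4,6](1) P2=[5,4,5,5,4,0](1)
Move 3: P1 pit1 -> P1=[3,0,2,5,5,6](1) P2=[5,4,5,5,4,0](1)
Move 4: P2 pit0 -> P1=[0,0,2,5,5,6](1) P2=[0,5,6,6,5,0](5)
Move 5: P2 pit1 -> P1=[0,0,2,5,5,6](1) P2=[0,0,7,7,6,1](6)
Move 6: P2 pit4 -> P1=[1,1,3,6,5,6](1) P2=[0,0,7,7,0,2](7)
Move 7: P2 pit2 -> P1=[2,2,4,6,5,6](1) P2=[0,0,0,8,1,3](8)
Move 8: P2 pit4 -> P1=[2,2,4,6,5,6](1) P2=[0,0,0,8,0,4](8)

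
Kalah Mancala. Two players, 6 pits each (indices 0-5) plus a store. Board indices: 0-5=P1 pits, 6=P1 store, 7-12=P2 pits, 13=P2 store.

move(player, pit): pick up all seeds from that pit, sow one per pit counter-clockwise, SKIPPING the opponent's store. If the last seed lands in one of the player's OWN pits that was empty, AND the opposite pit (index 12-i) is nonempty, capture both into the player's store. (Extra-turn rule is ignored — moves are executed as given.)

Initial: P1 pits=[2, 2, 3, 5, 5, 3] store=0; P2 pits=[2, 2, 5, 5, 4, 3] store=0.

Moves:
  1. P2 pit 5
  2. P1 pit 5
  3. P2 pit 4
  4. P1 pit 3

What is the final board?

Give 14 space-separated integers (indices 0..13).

Move 1: P2 pit5 -> P1=[3,3,3,5,5,3](0) P2=[2,2,5,5,4,0](1)
Move 2: P1 pit5 -> P1=[3,3,3,5,5,0](1) P2=[3,3,5,5,4,0](1)
Move 3: P2 pit4 -> P1=[4,4,3,5,5,0](1) P2=[3,3,5,5,0,1](2)
Move 4: P1 pit3 -> P1=[4,4,3,0,6,1](2) P2=[4,4,5,5,0,1](2)

Answer: 4 4 3 0 6 1 2 4 4 5 5 0 1 2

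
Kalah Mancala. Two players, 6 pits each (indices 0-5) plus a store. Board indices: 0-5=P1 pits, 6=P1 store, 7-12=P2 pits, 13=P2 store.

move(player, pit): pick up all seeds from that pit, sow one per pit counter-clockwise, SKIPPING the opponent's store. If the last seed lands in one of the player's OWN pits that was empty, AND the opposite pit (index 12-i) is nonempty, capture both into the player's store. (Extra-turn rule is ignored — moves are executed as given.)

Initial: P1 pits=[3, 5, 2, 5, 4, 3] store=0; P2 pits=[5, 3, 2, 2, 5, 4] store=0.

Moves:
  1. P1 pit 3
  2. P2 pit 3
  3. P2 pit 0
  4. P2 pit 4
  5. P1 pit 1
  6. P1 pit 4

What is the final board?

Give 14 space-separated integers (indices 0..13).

Answer: 4 0 4 2 0 6 3 2 6 4 2 1 7 2

Derivation:
Move 1: P1 pit3 -> P1=[3,5,2,0,5,4](1) P2=[6,4,2,2,5,4](0)
Move 2: P2 pit3 -> P1=[3,5,2,0,5,4](1) P2=[6,4,2,0,6,5](0)
Move 3: P2 pit0 -> P1=[3,5,2,0,5,4](1) P2=[0,5,3,1,7,6](1)
Move 4: P2 pit4 -> P1=[4,6,3,1,6,4](1) P2=[0,5,3,1,0,7](2)
Move 5: P1 pit1 -> P1=[4,0,4,2,7,5](2) P2=[1,5,3,1,0,7](2)
Move 6: P1 pit4 -> P1=[4,0,4,2,0,6](3) P2=[2,6,4,2,1,7](2)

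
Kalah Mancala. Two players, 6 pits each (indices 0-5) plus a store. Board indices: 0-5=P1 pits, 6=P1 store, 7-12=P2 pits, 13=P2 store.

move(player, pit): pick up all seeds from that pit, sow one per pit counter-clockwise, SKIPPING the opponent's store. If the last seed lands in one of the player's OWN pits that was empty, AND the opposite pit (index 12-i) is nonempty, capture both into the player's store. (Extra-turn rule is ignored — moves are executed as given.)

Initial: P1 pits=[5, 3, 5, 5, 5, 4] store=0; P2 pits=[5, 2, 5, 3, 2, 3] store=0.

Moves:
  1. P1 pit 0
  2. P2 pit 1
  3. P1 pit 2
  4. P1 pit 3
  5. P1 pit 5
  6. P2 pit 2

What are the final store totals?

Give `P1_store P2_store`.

Answer: 3 1

Derivation:
Move 1: P1 pit0 -> P1=[0,4,6,6,6,5](0) P2=[5,2,5,3,2,3](0)
Move 2: P2 pit1 -> P1=[0,4,6,6,6,5](0) P2=[5,0,6,4,2,3](0)
Move 3: P1 pit2 -> P1=[0,4,0,7,7,6](1) P2=[6,1,6,4,2,3](0)
Move 4: P1 pit3 -> P1=[0,4,0,0,8,7](2) P2=[7,2,7,5,2,3](0)
Move 5: P1 pit5 -> P1=[0,4,0,0,8,0](3) P2=[8,3,8,6,3,4](0)
Move 6: P2 pit2 -> P1=[1,5,1,1,8,0](3) P2=[8,3,0,7,4,5](1)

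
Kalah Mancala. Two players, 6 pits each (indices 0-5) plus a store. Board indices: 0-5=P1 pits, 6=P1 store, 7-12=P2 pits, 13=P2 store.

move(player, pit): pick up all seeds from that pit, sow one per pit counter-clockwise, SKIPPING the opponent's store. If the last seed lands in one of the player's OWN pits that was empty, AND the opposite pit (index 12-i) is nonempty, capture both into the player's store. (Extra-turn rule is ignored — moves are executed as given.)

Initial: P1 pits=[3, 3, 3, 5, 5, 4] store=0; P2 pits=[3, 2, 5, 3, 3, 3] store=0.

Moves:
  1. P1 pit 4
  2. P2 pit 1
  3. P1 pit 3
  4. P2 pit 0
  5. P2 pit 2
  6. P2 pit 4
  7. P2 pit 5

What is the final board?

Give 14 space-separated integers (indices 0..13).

Move 1: P1 pit4 -> P1=[3,3,3,5,0,5](1) P2=[4,3,6,3,3,3](0)
Move 2: P2 pit1 -> P1=[3,3,3,5,0,5](1) P2=[4,0,7,4,4,3](0)
Move 3: P1 pit3 -> P1=[3,3,3,0,1,6](2) P2=[5,1,7,4,4,3](0)
Move 4: P2 pit0 -> P1=[3,3,3,0,1,6](2) P2=[0,2,8,5,5,4](0)
Move 5: P2 pit2 -> P1=[4,4,4,1,1,6](2) P2=[0,2,0,6,6,5](1)
Move 6: P2 pit4 -> P1=[5,5,5,2,1,6](2) P2=[0,2,0,6,0,6](2)
Move 7: P2 pit5 -> P1=[6,6,6,3,2,6](2) P2=[0,2,0,6,0,0](3)

Answer: 6 6 6 3 2 6 2 0 2 0 6 0 0 3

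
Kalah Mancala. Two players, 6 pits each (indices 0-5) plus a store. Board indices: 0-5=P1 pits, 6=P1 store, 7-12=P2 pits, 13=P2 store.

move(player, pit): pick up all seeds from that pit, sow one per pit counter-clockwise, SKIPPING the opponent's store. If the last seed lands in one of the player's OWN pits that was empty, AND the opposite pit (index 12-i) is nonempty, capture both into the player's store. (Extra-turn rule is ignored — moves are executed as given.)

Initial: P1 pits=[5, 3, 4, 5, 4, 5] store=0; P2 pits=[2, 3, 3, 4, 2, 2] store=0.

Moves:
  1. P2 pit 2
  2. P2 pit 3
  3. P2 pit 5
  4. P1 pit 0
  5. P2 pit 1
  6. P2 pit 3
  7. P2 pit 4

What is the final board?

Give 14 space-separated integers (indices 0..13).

Answer: 1 7 7 7 5 6 1 3 0 1 0 0 1 3

Derivation:
Move 1: P2 pit2 -> P1=[5,3,4,5,4,5](0) P2=[2,3,0,5,3,3](0)
Move 2: P2 pit3 -> P1=[6,4,4,5,4,5](0) P2=[2,3,0,0,4,4](1)
Move 3: P2 pit5 -> P1=[7,5,5,5,4,5](0) P2=[2,3,0,0,4,0](2)
Move 4: P1 pit0 -> P1=[0,6,6,6,5,6](1) P2=[3,3,0,0,4,0](2)
Move 5: P2 pit1 -> P1=[0,6,6,6,5,6](1) P2=[3,0,1,1,5,0](2)
Move 6: P2 pit3 -> P1=[0,6,6,6,5,6](1) P2=[3,0,1,0,6,0](2)
Move 7: P2 pit4 -> P1=[1,7,7,7,5,6](1) P2=[3,0,1,0,0,1](3)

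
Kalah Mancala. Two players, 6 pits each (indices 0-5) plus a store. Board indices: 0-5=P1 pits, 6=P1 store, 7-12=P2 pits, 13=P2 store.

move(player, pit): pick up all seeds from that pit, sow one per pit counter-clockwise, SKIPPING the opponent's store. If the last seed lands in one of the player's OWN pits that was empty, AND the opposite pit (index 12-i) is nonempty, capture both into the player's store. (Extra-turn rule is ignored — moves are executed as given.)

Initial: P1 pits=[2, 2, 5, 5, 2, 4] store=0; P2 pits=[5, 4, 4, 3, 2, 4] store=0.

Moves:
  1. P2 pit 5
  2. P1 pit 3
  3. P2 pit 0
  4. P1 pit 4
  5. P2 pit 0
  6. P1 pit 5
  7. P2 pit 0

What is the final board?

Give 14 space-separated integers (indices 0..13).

Answer: 3 3 6 0 0 0 3 0 9 6 5 4 1 2

Derivation:
Move 1: P2 pit5 -> P1=[3,3,6,5,2,4](0) P2=[5,4,4,3,2,0](1)
Move 2: P1 pit3 -> P1=[3,3,6,0,3,5](1) P2=[6,5,4,3,2,0](1)
Move 3: P2 pit0 -> P1=[3,3,6,0,3,5](1) P2=[0,6,5,4,3,1](2)
Move 4: P1 pit4 -> P1=[3,3,6,0,0,6](2) P2=[1,6,5,4,3,1](2)
Move 5: P2 pit0 -> P1=[3,3,6,0,0,6](2) P2=[0,7,5,4,3,1](2)
Move 6: P1 pit5 -> P1=[3,3,6,0,0,0](3) P2=[1,8,6,5,4,1](2)
Move 7: P2 pit0 -> P1=[3,3,6,0,0,0](3) P2=[0,9,6,5,4,1](2)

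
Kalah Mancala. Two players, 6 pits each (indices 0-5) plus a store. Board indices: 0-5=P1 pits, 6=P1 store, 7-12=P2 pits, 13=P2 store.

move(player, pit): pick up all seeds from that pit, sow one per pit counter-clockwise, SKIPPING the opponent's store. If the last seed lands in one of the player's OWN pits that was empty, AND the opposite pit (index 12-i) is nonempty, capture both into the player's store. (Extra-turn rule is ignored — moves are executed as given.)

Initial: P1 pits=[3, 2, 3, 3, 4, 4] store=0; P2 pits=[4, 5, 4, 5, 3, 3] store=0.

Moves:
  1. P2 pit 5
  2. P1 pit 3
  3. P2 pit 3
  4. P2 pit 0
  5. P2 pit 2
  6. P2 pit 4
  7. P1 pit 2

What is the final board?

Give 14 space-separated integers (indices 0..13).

Answer: 7 5 0 2 6 6 2 0 6 0 2 0 3 4

Derivation:
Move 1: P2 pit5 -> P1=[4,3,3,3,4,4](0) P2=[4,5,4,5,3,0](1)
Move 2: P1 pit3 -> P1=[4,3,3,0,5,5](1) P2=[4,5,4,5,3,0](1)
Move 3: P2 pit3 -> P1=[5,4,3,0,5,5](1) P2=[4,5,4,0,4,1](2)
Move 4: P2 pit0 -> P1=[5,4,3,0,5,5](1) P2=[0,6,5,1,5,1](2)
Move 5: P2 pit2 -> P1=[6,4,3,0,5,5](1) P2=[0,6,0,2,6,2](3)
Move 6: P2 pit4 -> P1=[7,5,4,1,5,5](1) P2=[0,6,0,2,0,3](4)
Move 7: P1 pit2 -> P1=[7,5,0,2,6,6](2) P2=[0,6,0,2,0,3](4)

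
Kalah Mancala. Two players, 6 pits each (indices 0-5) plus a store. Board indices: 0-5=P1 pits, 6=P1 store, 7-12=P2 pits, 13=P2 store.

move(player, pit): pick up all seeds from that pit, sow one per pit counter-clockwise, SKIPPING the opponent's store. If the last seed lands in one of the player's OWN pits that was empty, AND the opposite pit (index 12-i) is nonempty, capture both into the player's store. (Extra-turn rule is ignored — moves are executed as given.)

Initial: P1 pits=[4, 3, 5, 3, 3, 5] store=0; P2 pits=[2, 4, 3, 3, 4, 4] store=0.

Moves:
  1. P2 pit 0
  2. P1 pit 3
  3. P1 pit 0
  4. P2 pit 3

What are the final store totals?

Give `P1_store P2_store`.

Answer: 1 1

Derivation:
Move 1: P2 pit0 -> P1=[4,3,5,3,3,5](0) P2=[0,5,4,3,4,4](0)
Move 2: P1 pit3 -> P1=[4,3,5,0,4,6](1) P2=[0,5,4,3,4,4](0)
Move 3: P1 pit0 -> P1=[0,4,6,1,5,6](1) P2=[0,5,4,3,4,4](0)
Move 4: P2 pit3 -> P1=[0,4,6,1,5,6](1) P2=[0,5,4,0,5,5](1)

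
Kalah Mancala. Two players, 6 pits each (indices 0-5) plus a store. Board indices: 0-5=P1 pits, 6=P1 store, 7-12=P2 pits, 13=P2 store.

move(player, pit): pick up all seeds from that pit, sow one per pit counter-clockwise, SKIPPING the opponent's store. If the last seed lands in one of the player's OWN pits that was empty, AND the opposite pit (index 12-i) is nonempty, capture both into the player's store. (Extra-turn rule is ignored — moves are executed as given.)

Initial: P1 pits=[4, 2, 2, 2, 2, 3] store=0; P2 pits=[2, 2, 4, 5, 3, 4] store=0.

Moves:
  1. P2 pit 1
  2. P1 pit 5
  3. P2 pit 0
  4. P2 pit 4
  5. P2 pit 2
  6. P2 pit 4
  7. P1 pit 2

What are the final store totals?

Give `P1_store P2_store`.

Move 1: P2 pit1 -> P1=[4,2,2,2,2,3](0) P2=[2,0,5,6,3,4](0)
Move 2: P1 pit5 -> P1=[4,2,2,2,2,0](1) P2=[3,1,5,6,3,4](0)
Move 3: P2 pit0 -> P1=[4,2,2,2,2,0](1) P2=[0,2,6,7,3,4](0)
Move 4: P2 pit4 -> P1=[5,2,2,2,2,0](1) P2=[0,2,6,7,0,5](1)
Move 5: P2 pit2 -> P1=[6,3,2,2,2,0](1) P2=[0,2,0,8,1,6](2)
Move 6: P2 pit4 -> P1=[6,3,2,2,2,0](1) P2=[0,2,0,8,0,7](2)
Move 7: P1 pit2 -> P1=[6,3,0,3,3,0](1) P2=[0,2,0,8,0,7](2)

Answer: 1 2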